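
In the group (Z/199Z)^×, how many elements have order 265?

0

φ(199) = 199 − 1 = 198 = 2 · 3^2 · 11.
Since (Z/199Z)^× is cyclic of order 198, the number of elements of order d is φ(d) when d | 198 and 0 otherwise.
265 does not divide 198, so no element of (Z/199Z)^× has order 265.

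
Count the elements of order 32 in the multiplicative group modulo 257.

16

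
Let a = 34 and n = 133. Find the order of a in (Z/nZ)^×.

18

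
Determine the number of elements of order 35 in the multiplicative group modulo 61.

0

φ(61) = 61 − 1 = 60 = 2^2 · 3 · 5.
(Z/61Z)^× is cyclic (|G| = 60); a cyclic group of order m has exactly φ(d) elements of each order d | m, and none otherwise.
Here 60 is not a multiple of 35, so there are no elements of order 35.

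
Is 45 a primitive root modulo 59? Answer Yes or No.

No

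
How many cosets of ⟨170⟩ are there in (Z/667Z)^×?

8

ord(170) | φ(667) = φ(23·29) = (23−1)·(29−1) = 22·28 = 616 = 2^3 · 7 · 11.
Divisors of 616: 1, 2, 4, 7, 8, 11, 14, 22, 28, 44, 56, 77, 88, 154, 308, 616.
Compute 170^d (mod 667) for the divisors d until we hit 1:
170^1 ≡ 170
170^2 ≡ 219
170^4 ≡ 604
170^7 ≡ 349
170^8 ≡ 634
170^11 ≡ 24
170^14 ≡ 407
170^22 ≡ 576
170^28 ≡ 233
170^44 ≡ 277
170^56 ≡ 262
170^77 ≡ 1
Thus |⟨170⟩| = ord(170) = 77.
[(Z/667Z)^× : ⟨170⟩] = 616/77 = 8.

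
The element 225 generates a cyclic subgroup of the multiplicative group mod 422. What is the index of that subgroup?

70

By Lagrange's theorem, ord_422(225) divides φ(422) = φ(2)·φ(211) = 1·210 = 210 = 2 · 3 · 5 · 7.
Divisors of 210: 1, 2, 3, 5, 6, 7, 10, 14, 15, 21, 30, 35, 42, 70, 105, 210.
Evaluate successive powers at the divisors of 210:
225^1 ≡ 225 (mod 422)
225^2 ≡ 407 (mod 422)
225^3 ≡ 1 (mod 422) ✓
So ord_422(225) = 3, hence |⟨225⟩| = 3.
[(Z/422Z)^× : ⟨225⟩] = 210/3 = 70.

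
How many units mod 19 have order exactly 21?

0

φ(19) = 19 − 1 = 18 = 2 · 3^2.
Since (Z/19Z)^× is cyclic of order 18, the number of elements of order d is φ(d) when d | 18 and 0 otherwise.
Here 18 is not a multiple of 21, so there are no elements of order 21.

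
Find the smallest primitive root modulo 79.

3

φ(79) = 79 − 1 = 78 = 2 · 3 · 13.
g is a primitive root iff g^(78/q) ≢ 1 (mod 79) for each prime q ∈ {2, 3, 13}.
g = 2: 2^39 ≡ 1 — hits 1, so not a primitive root.
g = 3: 3^39 ≡ 78; 3^26 ≡ 23; 3^6 ≡ 18 — none is 1, so 3 is a primitive root.
Hence the least primitive root of 79 is 3.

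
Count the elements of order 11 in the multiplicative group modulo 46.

φ(46) = φ(2)·φ(23) = 1·22 = 22 = 2 · 11.
Since (Z/46Z)^× is cyclic of order 22, the number of elements of order d is φ(d) when d | 22 and 0 otherwise.
11 | 22, and φ(11) = 11 − 1 = 10.

10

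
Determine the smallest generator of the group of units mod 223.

3

φ(223) = 223 − 1 = 222 = 2 · 3 · 37.
g is a primitive root iff g^(222/q) ≢ 1 (mod 223) for each prime q ∈ {2, 3, 37}.
g = 2: 2^111 ≡ 1 — hits 1, so not a primitive root.
g = 3: 3^111 ≡ 222; 3^74 ≡ 183; 3^6 ≡ 60 — none is 1, so 3 is a primitive root.
Hence the least primitive root of 223 is 3.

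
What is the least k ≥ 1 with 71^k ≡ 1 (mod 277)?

69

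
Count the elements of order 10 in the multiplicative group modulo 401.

4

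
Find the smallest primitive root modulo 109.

6

φ(109) = 109 − 1 = 108 = 2^2 · 3^3.
g is a primitive root iff g^(108/q) ≢ 1 (mod 109) for each prime q ∈ {2, 3}.
g = 2: 2^54 ≡ 108; 2^36 ≡ 1 — hits 1, so not a primitive root.
g = 3: 3^54 ≡ 1 — hits 1, so not a primitive root.
g = 4: 4^54 ≡ 1 — hits 1, so not a primitive root.
g = 5: 5^54 ≡ 1 — hits 1, so not a primitive root.
g = 6: 6^54 ≡ 108; 6^36 ≡ 63 — none is 1, so 6 is a primitive root.
So 6 is the smallest generator of (Z/109Z)^×.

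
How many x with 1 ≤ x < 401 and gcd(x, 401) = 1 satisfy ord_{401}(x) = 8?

4

φ(401) = 401 − 1 = 400 = 2^4 · 5^2.
In a cyclic group of order 400, there are φ(d) elements of order d for each divisor d of 400, and zero for non-divisors.
8 = 2^3 divides 400, and φ(8) = 4.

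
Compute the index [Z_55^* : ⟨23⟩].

10

By Lagrange's theorem, ord_55(23) divides φ(55) = φ(5·11) = (5−1)·(11−1) = 4·10 = 40 = 2^3 · 5.
Divisors of 40: 1, 2, 4, 5, 8, 10, 20, 40.
Evaluate successive powers at the divisors of 40:
23^1 ≡ 23 (mod 55)
23^2 ≡ 34 (mod 55)
23^4 ≡ 1 (mod 55) ✓
So ord_55(23) = 4, hence |⟨23⟩| = 4.
The index is φ(55) / ord(23) = 40 / 4 = 10.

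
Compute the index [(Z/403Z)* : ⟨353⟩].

The order of 353 must divide φ(403) = φ(13·31) = (13−1)·(31−1) = 12·30 = 360 = 2^3 · 3^2 · 5.
Divisors of 360: 1, 2, 3, 4, 5, 6, 8, 9, 10, 12, 15, 18, 20, 24, 30, 36, 40, 45, 60, 72, 90, 120, 180, 360.
Check 353^d mod 403 for each divisor in increasing order:
353^1 ≡ 353 (mod 403)
353^2 ≡ 82 (mod 403)
353^3 ≡ 333 (mod 403)
353^4 ≡ 276 (mod 403)
353^5 ≡ 305 (mod 403)
353^6 ≡ 64 (mod 403)
353^8 ≡ 9 (mod 403)
353^9 ≡ 356 (mod 403)
353^10 ≡ 335 (mod 403)
353^12 ≡ 66 (mod 403)
353^15 ≡ 216 (mod 403)
353^18 ≡ 194 (mod 403)
353^20 ≡ 191 (mod 403)
353^24 ≡ 326 (mod 403)
353^30 ≡ 311 (mod 403)
353^36 ≡ 157 (mod 403)
353^40 ≡ 211 (mod 403)
353^45 ≡ 278 (mod 403)
353^60 ≡ 1 (mod 403) ✓
So ord_403(353) = 60, hence |⟨353⟩| = 60.
The index is φ(403) / ord(353) = 360 / 60 = 6.

6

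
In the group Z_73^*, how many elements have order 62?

0

φ(73) = 73 − 1 = 72 = 2^3 · 3^2.
In a cyclic group of order 72, there are φ(d) elements of order d for each divisor d of 72, and zero for non-divisors.
Here 72 is not a multiple of 62, so there are no elements of order 62.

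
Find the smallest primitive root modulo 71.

7

φ(71) = 71 − 1 = 70 = 2 · 5 · 7.
g is a primitive root iff g^(70/q) ≢ 1 (mod 71) for each prime q ∈ {2, 5, 7}.
g = 2: 2^35 ≡ 1 — hits 1, so not a primitive root.
g = 3: 3^35 ≡ 1 — hits 1, so not a primitive root.
g = 4: 4^35 ≡ 1 — hits 1, so not a primitive root.
g = 5: 5^35 ≡ 1 — hits 1, so not a primitive root.
g = 6: 6^35 ≡ 1 — hits 1, so not a primitive root.
g = 7: 7^35 ≡ 70; 7^14 ≡ 54; 7^10 ≡ 45 — none is 1, so 7 is a primitive root.
The smallest primitive root modulo 71 is 7.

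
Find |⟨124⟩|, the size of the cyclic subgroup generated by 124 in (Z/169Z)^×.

Since 124 ∈ (Z/169Z)^×, its order divides φ(169) = φ(13^2) = 13·(13−1) = 156 = 2^2 · 3 · 13.
Divisors of 156: 1, 2, 3, 4, 6, 12, 13, 26, 39, 52, 78, 156.
Compute 124^d (mod 169) for the divisors d until we hit 1:
124^1 ≡ 124 (mod 169)
124^2 ≡ 166 (mod 169)
124^3 ≡ 135 (mod 169)
124^4 ≡ 9 (mod 169)
124^6 ≡ 142 (mod 169)
124^12 ≡ 53 (mod 169)
124^13 ≡ 150 (mod 169)
124^26 ≡ 23 (mod 169)
124^39 ≡ 70 (mod 169)
124^52 ≡ 22 (mod 169)
124^78 ≡ 168 (mod 169)
124^156 ≡ 1 (mod 169) ✓
Hence ord(124) = 156.

156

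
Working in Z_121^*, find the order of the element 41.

110

The order of 41 must divide φ(121) = φ(11^2) = 11·(11−1) = 110 = 2 · 5 · 11.
Divisors of 110: 1, 2, 5, 10, 11, 22, 55, 110.
Compute 41^d (mod 121) for the divisors d until we hit 1:
41^1 ≡ 41 (mod 121)
41^2 ≡ 108 (mod 121)
41^5 ≡ 32 (mod 121)
41^10 ≡ 56 (mod 121)
41^11 ≡ 118 (mod 121)
41^22 ≡ 9 (mod 121)
41^55 ≡ 120 (mod 121)
41^110 ≡ 1 (mod 121) ✓
Hence ord(41) = 110.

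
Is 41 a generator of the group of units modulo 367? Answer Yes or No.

No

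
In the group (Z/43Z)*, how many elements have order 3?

φ(43) = 43 − 1 = 42 = 2 · 3 · 7.
In a cyclic group of order 42, there are φ(d) elements of order d for each divisor d of 42, and zero for non-divisors.
3 | 42, and φ(3) = 3 − 1 = 2.

2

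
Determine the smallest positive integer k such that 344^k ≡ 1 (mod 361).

342

By Lagrange's theorem, ord_361(344) divides φ(361) = φ(19^2) = 19·(19−1) = 342 = 2 · 3^2 · 19.
Divisors of 342: 1, 2, 3, 6, 9, 18, 19, 38, 57, 114, 171, 342.
Check 344^d mod 361 for each divisor in increasing order:
344^1 ≡ 344
344^2 ≡ 289
344^3 ≡ 141
344^6 ≡ 26
344^9 ≡ 56
344^18 ≡ 248
344^19 ≡ 116
344^38 ≡ 99
344^57 ≡ 293
344^114 ≡ 292
344^171 ≡ 360
344^342 ≡ 1
So ord_361(344) = 342.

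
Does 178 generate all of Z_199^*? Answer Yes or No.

No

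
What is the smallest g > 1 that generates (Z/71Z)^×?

φ(71) = 71 − 1 = 70 = 2 · 5 · 7.
Test candidates g = 2, 3, … against the prime factors q ∈ {2, 5, 7} of φ(71): g is a generator iff g^(70/q) ≢ 1 for every such q.
g = 2: 2^35 ≡ 1 — hits 1, so not a primitive root.
g = 3: 3^35 ≡ 1 — hits 1, so not a primitive root.
g = 4: 4^35 ≡ 1 — hits 1, so not a primitive root.
g = 5: 5^35 ≡ 1 — hits 1, so not a primitive root.
g = 6: 6^35 ≡ 1 — hits 1, so not a primitive root.
g = 7: 7^35 ≡ 70; 7^14 ≡ 54; 7^10 ≡ 45 — none is 1, so 7 is a primitive root.
So 7 is the smallest generator of (Z/71Z)^×.

7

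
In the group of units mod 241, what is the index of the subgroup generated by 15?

80

The order of 15 must divide φ(241) = 241 − 1 = 240 = 2^4 · 3 · 5.
Divisors of 240: 1, 2, 3, 4, 5, 6, 8, 10, 12, 15, 16, 20, 24, 30, 40, 48, 60, 80, 120, 240.
Check 15^d mod 241 for each divisor in increasing order:
15^1 ≡ 15 (mod 241)
15^2 ≡ 225 (mod 241)
15^3 ≡ 1 (mod 241) ✓
So ord_241(15) = 3, hence |⟨15⟩| = 3.
The index is φ(241) / ord(15) = 240 / 3 = 80.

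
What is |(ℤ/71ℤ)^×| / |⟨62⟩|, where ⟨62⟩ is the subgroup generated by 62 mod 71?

1

ord(62) | φ(71) = 71 − 1 = 70 = 2 · 5 · 7.
Divisors of 70: 1, 2, 5, 7, 10, 14, 35, 70.
Check 62^d mod 71 for each divisor in increasing order:
62^1 ≡ 62
62^2 ≡ 10
62^5 ≡ 23
62^7 ≡ 17
62^10 ≡ 32
62^14 ≡ 5
62^35 ≡ 70
62^70 ≡ 1
So ord_71(62) = 70, hence |⟨62⟩| = 70.
The index is φ(71) / ord(62) = 70 / 70 = 1.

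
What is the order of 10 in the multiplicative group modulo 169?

78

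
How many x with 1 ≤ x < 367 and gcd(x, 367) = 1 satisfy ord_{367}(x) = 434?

φ(367) = 367 − 1 = 366 = 2 · 3 · 61.
In a cyclic group of order 366, there are φ(d) elements of order d for each divisor d of 366, and zero for non-divisors.
434 does not divide 366, so no element of (Z/367Z)^× has order 434.

0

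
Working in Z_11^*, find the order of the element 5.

ord(5) | φ(11) = 11 − 1 = 10 = 2 · 5.
Divisors of 10: 1, 2, 5, 10.
Compute 5^d (mod 11) for the divisors d until we hit 1:
5^1 ≡ 5
5^2 ≡ 3
5^5 ≡ 1
Therefore the multiplicative order of 5 modulo 11 is 5.

5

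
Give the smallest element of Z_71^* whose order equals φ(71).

φ(71) = 71 − 1 = 70 = 2 · 5 · 7.
Test candidates g = 2, 3, … against the prime factors q ∈ {2, 5, 7} of φ(71): g is a generator iff g^(70/q) ≢ 1 for every such q.
g = 2: 2^35 ≡ 1 — hits 1, so not a primitive root.
g = 3: 3^35 ≡ 1 — hits 1, so not a primitive root.
g = 4: 4^35 ≡ 1 — hits 1, so not a primitive root.
g = 5: 5^35 ≡ 1 — hits 1, so not a primitive root.
g = 6: 6^35 ≡ 1 — hits 1, so not a primitive root.
g = 7: 7^35 ≡ 70; 7^14 ≡ 54; 7^10 ≡ 45 — none is 1, so 7 is a primitive root.
So 7 is the smallest generator of (Z/71Z)^×.

7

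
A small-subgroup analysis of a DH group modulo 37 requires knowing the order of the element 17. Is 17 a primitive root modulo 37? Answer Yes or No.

Yes

φ(37) = 37 − 1 = 36 = 2^2 · 3^2.
It suffices to check that the order of 17 is not a proper divisor of 36: compute 17^(36/q) for q ∈ {2, 3}.
17^18 ≡ 36 (mod 37)  [q = 2: ≢ 1 ✓]
17^12 ≡ 26 (mod 37)  [q = 3: ≢ 1 ✓]
Every test exponent gives a nontrivial residue, hence 17 generates the full group.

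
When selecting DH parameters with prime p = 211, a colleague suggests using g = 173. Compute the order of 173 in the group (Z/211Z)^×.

21

The order of 173 must divide φ(211) = 211 − 1 = 210 = 2 · 3 · 5 · 7.
Divisors of 210: 1, 2, 3, 5, 6, 7, 10, 14, 15, 21, 30, 35, 42, 70, 105, 210.
Compute 173^d (mod 211) for the divisors d until we hit 1:
173^1 ≡ 173 (mod 211)
173^2 ≡ 178 (mod 211)
173^3 ≡ 199 (mod 211)
173^5 ≡ 185 (mod 211)
173^6 ≡ 144 (mod 211)
173^7 ≡ 14 (mod 211)
173^10 ≡ 43 (mod 211)
173^14 ≡ 196 (mod 211)
173^15 ≡ 148 (mod 211)
173^21 ≡ 1 (mod 211) ✓
The smallest such exponent is 21, so the order of 173 is 21.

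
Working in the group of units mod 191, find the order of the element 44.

190

ord(44) | φ(191) = 191 − 1 = 190 = 2 · 5 · 19.
Divisors of 190: 1, 2, 5, 10, 19, 38, 95, 190.
Compute 44^d (mod 191) for the divisors d until we hit 1:
44^1 ≡ 44 (mod 191)
44^2 ≡ 26 (mod 191)
44^5 ≡ 139 (mod 191)
44^10 ≡ 30 (mod 191)
44^19 ≡ 142 (mod 191)
44^38 ≡ 109 (mod 191)
44^95 ≡ 190 (mod 191)
44^190 ≡ 1 (mod 191) ✓
Hence ord(44) = 190.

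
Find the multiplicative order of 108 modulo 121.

55

ord(108) | φ(121) = φ(11^2) = 11·(11−1) = 110 = 2 · 5 · 11.
Divisors of 110: 1, 2, 5, 10, 11, 22, 55, 110.
Evaluate successive powers at the divisors of 110:
108^1 ≡ 108 (mod 121)
108^2 ≡ 48 (mod 121)
108^5 ≡ 56 (mod 121)
108^10 ≡ 111 (mod 121)
108^11 ≡ 9 (mod 121)
108^22 ≡ 81 (mod 121)
108^55 ≡ 1 (mod 121) ✓
So ord_121(108) = 55.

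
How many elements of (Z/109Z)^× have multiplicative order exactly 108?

36

φ(109) = 109 − 1 = 108 = 2^2 · 3^3.
(Z/109Z)^× is cyclic (|G| = 108); a cyclic group of order m has exactly φ(d) elements of each order d | m, and none otherwise.
108 = 2^2 · 3^3 divides 108, and φ(108) = 36.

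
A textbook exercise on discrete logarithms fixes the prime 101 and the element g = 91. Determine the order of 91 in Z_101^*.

4

The order of 91 must divide φ(101) = 101 − 1 = 100 = 2^2 · 5^2.
Divisors of 100: 1, 2, 4, 5, 10, 20, 25, 50, 100.
Evaluate successive powers at the divisors of 100:
91^1 ≡ 91
91^2 ≡ 100
91^4 ≡ 1
The smallest such exponent is 4, so the order of 91 is 4.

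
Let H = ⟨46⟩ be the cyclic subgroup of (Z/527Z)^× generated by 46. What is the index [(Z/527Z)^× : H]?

ord(46) | φ(527) = φ(17·31) = (17−1)·(31−1) = 16·30 = 480 = 2^5 · 3 · 5.
Divisors of 480: 1, 2, 3, 4, 5, 6, 8, 10, 12, 15, 16, 20, 24, 30, 32, 40, 48, 60, 80, 96, 120, 160, 240, 480.
Check 46^d mod 527 for each divisor in increasing order:
46^1 ≡ 46
46^2 ≡ 8
46^3 ≡ 368
46^4 ≡ 64
46^5 ≡ 309
46^6 ≡ 512
46^8 ≡ 407
46^10 ≡ 94
46^12 ≡ 225
46^15 ≡ 61
46^16 ≡ 171
46^20 ≡ 404
46^24 ≡ 33
46^30 ≡ 32
46^32 ≡ 256
46^40 ≡ 373
46^48 ≡ 35
46^60 ≡ 497
46^80 ≡ 1
So ord_527(46) = 80, hence |⟨46⟩| = 80.
[(Z/527Z)^× : ⟨46⟩] = 480/80 = 6.

6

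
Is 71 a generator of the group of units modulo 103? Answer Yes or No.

φ(103) = 103 − 1 = 102 = 2 · 3 · 17.
71 is a primitive root mod 103 iff 71^(φ(103)/q) ≢ 1 for every prime q | φ(103), i.e. q ∈ {2, 3, 17}.
71^51 ≡ 102 (mod 103)  [q = 2: ≢ 1 ✓]
71^34 ≡ 56 (mod 103)  [q = 3: ≢ 1 ✓]
71^6 ≡ 93 (mod 103)  [q = 17: ≢ 1 ✓]
All checks pass, so 71 has order 102 and is a primitive root modulo 103.

Yes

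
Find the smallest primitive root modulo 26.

φ(26) = φ(2)·φ(13) = 1·12 = 12 = 2^2 · 3.
Test candidates g = 2, 3, … against the prime factors q ∈ {2, 3} of φ(26): g is a generator iff g^(12/q) ≢ 1 for every such q.
g = 2: gcd(2, 26) = 2 > 1, not a unit — skip.
g = 3: 3^6 ≡ 1 — hits 1, so not a primitive root.
g = 4: gcd(4, 26) = 2 > 1, not a unit — skip.
g = 5: 5^6 ≡ 25; 5^4 ≡ 1 — hits 1, so not a primitive root.
g = 6: gcd(6, 26) = 2 > 1, not a unit — skip.
g = 7: 7^6 ≡ 25; 7^4 ≡ 9 — none is 1, so 7 is a primitive root.
Hence the least primitive root of 26 is 7.

7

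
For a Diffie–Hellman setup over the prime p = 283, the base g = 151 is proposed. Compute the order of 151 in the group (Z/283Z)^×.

47

The order of 151 must divide φ(283) = 283 − 1 = 282 = 2 · 3 · 47.
Divisors of 282: 1, 2, 3, 6, 47, 94, 141, 282.
Compute 151^d (mod 283) for the divisors d until we hit 1:
151^1 ≡ 151 (mod 283)
151^2 ≡ 161 (mod 283)
151^3 ≡ 256 (mod 283)
151^6 ≡ 163 (mod 283)
151^47 ≡ 1 (mod 283) ✓
Hence ord(151) = 47.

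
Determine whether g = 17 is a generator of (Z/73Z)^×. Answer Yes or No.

No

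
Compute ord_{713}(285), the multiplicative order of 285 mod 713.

66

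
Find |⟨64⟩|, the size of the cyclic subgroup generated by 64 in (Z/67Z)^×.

11

The order of 64 must divide φ(67) = 67 − 1 = 66 = 2 · 3 · 11.
Divisors of 66: 1, 2, 3, 6, 11, 22, 33, 66.
Evaluate successive powers at the divisors of 66:
64^1 ≡ 64 (mod 67)
64^2 ≡ 9 (mod 67)
64^3 ≡ 40 (mod 67)
64^6 ≡ 59 (mod 67)
64^11 ≡ 1 (mod 67) ✓
Therefore the multiplicative order of 64 modulo 67 is 11.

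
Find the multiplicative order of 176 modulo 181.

30

By Lagrange's theorem, ord_181(176) divides φ(181) = 181 − 1 = 180 = 2^2 · 3^2 · 5.
Divisors of 180: 1, 2, 3, 4, 5, 6, 9, 10, 12, 15, 18, 20, 30, 36, 45, 60, 90, 180.
Check 176^d mod 181 for each divisor in increasing order:
176^1 ≡ 176 (mod 181)
176^2 ≡ 25 (mod 181)
176^3 ≡ 56 (mod 181)
176^4 ≡ 82 (mod 181)
176^5 ≡ 133 (mod 181)
176^6 ≡ 59 (mod 181)
176^9 ≡ 46 (mod 181)
176^10 ≡ 132 (mod 181)
176^12 ≡ 42 (mod 181)
176^15 ≡ 180 (mod 181)
176^18 ≡ 125 (mod 181)
176^20 ≡ 48 (mod 181)
176^30 ≡ 1 (mod 181) ✓
Therefore the multiplicative order of 176 modulo 181 is 30.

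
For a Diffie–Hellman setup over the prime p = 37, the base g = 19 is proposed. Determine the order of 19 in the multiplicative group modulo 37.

36

ord(19) | φ(37) = 37 − 1 = 36 = 2^2 · 3^2.
Divisors of 36: 1, 2, 3, 4, 6, 9, 12, 18, 36.
Compute 19^d (mod 37) for the divisors d until we hit 1:
19^1 ≡ 19 (mod 37)
19^2 ≡ 28 (mod 37)
19^3 ≡ 14 (mod 37)
19^4 ≡ 7 (mod 37)
19^6 ≡ 11 (mod 37)
19^9 ≡ 6 (mod 37)
19^12 ≡ 10 (mod 37)
19^18 ≡ 36 (mod 37)
19^36 ≡ 1 (mod 37) ✓
Therefore the multiplicative order of 19 modulo 37 is 36.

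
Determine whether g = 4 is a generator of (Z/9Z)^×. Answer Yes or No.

φ(9) = φ(3^2) = 3·(3−1) = 6 = 2 · 3.
An element g generates (Z/9Z)^× iff g^(6/q) ≢ 1 (mod 9) for each prime q ∈ {2, 3}.
4^3 ≡ 1 (mod 9)  [q = 2: ≡ 1 ✗]
4^2 ≡ 7 (mod 9)  [q = 3: ≢ 1 ✓]
4^3 ≡ 1 shows ord(4) | 3, strictly less than φ(9); not a primitive root.

No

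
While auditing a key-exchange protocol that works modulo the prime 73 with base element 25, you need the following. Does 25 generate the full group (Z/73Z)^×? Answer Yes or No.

No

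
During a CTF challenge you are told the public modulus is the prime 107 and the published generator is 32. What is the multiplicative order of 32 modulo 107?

Since 32 ∈ (Z/107Z)^×, its order divides φ(107) = 107 − 1 = 106 = 2 · 53.
Divisors of 106: 1, 2, 53, 106.
Evaluate successive powers at the divisors of 106:
32^1 ≡ 32 (mod 107)
32^2 ≡ 61 (mod 107)
32^53 ≡ 106 (mod 107)
32^106 ≡ 1 (mod 107) ✓
So ord_107(32) = 106.

106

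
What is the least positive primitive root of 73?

5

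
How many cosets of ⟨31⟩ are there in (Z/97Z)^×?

The order of 31 must divide φ(97) = 97 − 1 = 96 = 2^5 · 3.
Divisors of 96: 1, 2, 3, 4, 6, 8, 12, 16, 24, 32, 48, 96.
Evaluate successive powers at the divisors of 96:
31^1 ≡ 31 (mod 97)
31^2 ≡ 88 (mod 97)
31^3 ≡ 12 (mod 97)
31^4 ≡ 81 (mod 97)
31^6 ≡ 47 (mod 97)
31^8 ≡ 62 (mod 97)
31^12 ≡ 75 (mod 97)
31^16 ≡ 61 (mod 97)
31^24 ≡ 96 (mod 97)
31^32 ≡ 35 (mod 97)
31^48 ≡ 1 (mod 97) ✓
The order of 31 is 48, so the subgroup it generates has 48 elements.
The index is φ(97) / ord(31) = 96 / 48 = 2.

2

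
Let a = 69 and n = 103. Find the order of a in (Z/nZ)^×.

34

ord(69) | φ(103) = 103 − 1 = 102 = 2 · 3 · 17.
Divisors of 102: 1, 2, 3, 6, 17, 34, 51, 102.
Test each divisor d:
69^1 ≡ 69 (mod 103)
69^2 ≡ 23 (mod 103)
69^3 ≡ 42 (mod 103)
69^6 ≡ 13 (mod 103)
69^17 ≡ 102 (mod 103)
69^34 ≡ 1 (mod 103) ✓
So ord_103(69) = 34.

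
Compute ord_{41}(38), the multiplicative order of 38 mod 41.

The order of 38 must divide φ(41) = 41 − 1 = 40 = 2^3 · 5.
Divisors of 40: 1, 2, 4, 5, 8, 10, 20, 40.
Evaluate successive powers at the divisors of 40:
38^1 ≡ 38
38^2 ≡ 9
38^4 ≡ 40
38^5 ≡ 3
38^8 ≡ 1
So ord_41(38) = 8.

8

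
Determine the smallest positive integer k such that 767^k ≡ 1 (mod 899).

70

Since 767 ∈ (Z/899Z)^×, its order divides φ(899) = φ(29·31) = (29−1)·(31−1) = 28·30 = 840 = 2^3 · 3 · 5 · 7.
Divisors of 840: 1, 2, 3, 4, 5, 6, 7, 8, 10, 12, 14, 15, 20, 21, 24, 28, 30, 35, 40, 42, 56, 60, 70, 84, 105, 120, 140, 168, 210, 280, 420, 840.
Evaluate successive powers at the divisors of 840:
767^1 ≡ 767 (mod 899)
767^2 ≡ 343 (mod 899)
767^3 ≡ 573 (mod 899)
767^4 ≡ 779 (mod 899)
767^5 ≡ 557 (mod 899)
767^6 ≡ 194 (mod 899)
767^7 ≡ 463 (mod 899)
767^8 ≡ 16 (mod 899)
767^10 ≡ 94 (mod 899)
767^12 ≡ 777 (mod 899)
767^14 ≡ 407 (mod 899)
767^15 ≡ 216 (mod 899)
767^20 ≡ 745 (mod 899)
767^21 ≡ 550 (mod 899)
767^24 ≡ 500 (mod 899)
767^28 ≡ 233 (mod 899)
767^30 ≡ 807 (mod 899)
767^35 ≡ 898 (mod 899)
767^40 ≡ 342 (mod 899)
767^42 ≡ 436 (mod 899)
767^56 ≡ 349 (mod 899)
767^60 ≡ 373 (mod 899)
767^70 ≡ 1 (mod 899) ✓
Hence ord(767) = 70.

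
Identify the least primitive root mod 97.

φ(97) = 97 − 1 = 96 = 2^5 · 3.
Test candidates g = 2, 3, … against the prime factors q ∈ {2, 3} of φ(97): g is a generator iff g^(96/q) ≢ 1 for every such q.
g = 2: 2^48 ≡ 1 — hits 1, so not a primitive root.
g = 3: 3^48 ≡ 1 — hits 1, so not a primitive root.
g = 4: 4^48 ≡ 1 — hits 1, so not a primitive root.
g = 5: 5^48 ≡ 96; 5^32 ≡ 35 — none is 1, so 5 is a primitive root.
So 5 is the smallest generator of (Z/97Z)^×.

5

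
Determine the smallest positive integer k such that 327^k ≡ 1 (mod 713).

The order of 327 must divide φ(713) = φ(23·31) = (23−1)·(31−1) = 22·30 = 660 = 2^2 · 3 · 5 · 11.
Divisors of 660: 1, 2, 3, 4, 5, 6, 10, 11, 12, 15, 20, 22, 30, 33, 44, 55, 60, 66, 110, 132, 165, 220, 330, 660.
Compute 327^d (mod 713) for the divisors d until we hit 1:
327^1 ≡ 327
327^2 ≡ 692
327^3 ≡ 263
327^4 ≡ 441
327^5 ≡ 181
327^6 ≡ 8
327^10 ≡ 676
327^11 ≡ 22
327^12 ≡ 64
327^15 ≡ 433
327^20 ≡ 656
327^22 ≡ 484
327^30 ≡ 683
327^33 ≡ 666
327^44 ≡ 392
327^55 ≡ 68
327^60 ≡ 187
327^66 ≡ 70
327^110 ≡ 346
327^132 ≡ 622
327^165 ≡ 712
327^220 ≡ 645
327^330 ≡ 1
Therefore the multiplicative order of 327 modulo 713 is 330.

330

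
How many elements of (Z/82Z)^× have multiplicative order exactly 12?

0

φ(82) = φ(2)·φ(41) = 1·40 = 40 = 2^3 · 5.
(Z/82Z)^× is cyclic (|G| = 40); a cyclic group of order m has exactly φ(d) elements of each order d | m, and none otherwise.
Since 12 ∤ 40, the count is 0.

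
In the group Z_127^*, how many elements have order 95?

0

φ(127) = 127 − 1 = 126 = 2 · 3^2 · 7.
In a cyclic group of order 126, there are φ(d) elements of order d for each divisor d of 126, and zero for non-divisors.
Here 126 is not a multiple of 95, so there are no elements of order 95.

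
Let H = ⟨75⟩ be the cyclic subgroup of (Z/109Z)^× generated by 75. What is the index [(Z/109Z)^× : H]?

12

Since 75 ∈ (Z/109Z)^×, its order divides φ(109) = 109 − 1 = 108 = 2^2 · 3^3.
Divisors of 108: 1, 2, 3, 4, 6, 9, 12, 18, 27, 36, 54, 108.
Check 75^d mod 109 for each divisor in increasing order:
75^1 ≡ 75 (mod 109)
75^2 ≡ 66 (mod 109)
75^3 ≡ 45 (mod 109)
75^4 ≡ 105 (mod 109)
75^6 ≡ 63 (mod 109)
75^9 ≡ 1 (mod 109) ✓
The order of 75 is 9, so the subgroup it generates has 9 elements.
Index = |(Z/109Z)^×| / |⟨75⟩| = 108 / 9 = 12.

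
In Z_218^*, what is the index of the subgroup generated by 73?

4

By Lagrange's theorem, ord_218(73) divides φ(218) = φ(2)·φ(109) = 1·108 = 108 = 2^2 · 3^3.
Divisors of 108: 1, 2, 3, 4, 6, 9, 12, 18, 27, 36, 54, 108.
Test each divisor d:
73^1 ≡ 73 (mod 218)
73^2 ≡ 97 (mod 218)
73^3 ≡ 105 (mod 218)
73^4 ≡ 35 (mod 218)
73^6 ≡ 125 (mod 218)
73^9 ≡ 45 (mod 218)
73^12 ≡ 147 (mod 218)
73^18 ≡ 63 (mod 218)
73^27 ≡ 1 (mod 218) ✓
So ord_218(73) = 27, hence |⟨73⟩| = 27.
The index is φ(218) / ord(73) = 108 / 27 = 4.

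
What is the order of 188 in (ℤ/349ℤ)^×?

The order of 188 must divide φ(349) = 349 − 1 = 348 = 2^2 · 3 · 29.
Divisors of 348: 1, 2, 3, 4, 6, 12, 29, 58, 87, 116, 174, 348.
Test each divisor d:
188^1 ≡ 188 (mod 349)
188^2 ≡ 95 (mod 349)
188^3 ≡ 61 (mod 349)
188^4 ≡ 300 (mod 349)
188^6 ≡ 231 (mod 349)
188^12 ≡ 313 (mod 349)
188^29 ≡ 189 (mod 349)
188^58 ≡ 123 (mod 349)
188^87 ≡ 213 (mod 349)
188^116 ≡ 122 (mod 349)
188^174 ≡ 348 (mod 349)
188^348 ≡ 1 (mod 349) ✓
So ord_349(188) = 348.

348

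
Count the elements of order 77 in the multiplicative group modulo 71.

0

φ(71) = 71 − 1 = 70 = 2 · 5 · 7.
In a cyclic group of order 70, there are φ(d) elements of order d for each divisor d of 70, and zero for non-divisors.
Here 70 is not a multiple of 77, so there are no elements of order 77.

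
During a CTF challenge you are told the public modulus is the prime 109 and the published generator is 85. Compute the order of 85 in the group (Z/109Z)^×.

108

The order of 85 must divide φ(109) = 109 − 1 = 108 = 2^2 · 3^3.
Divisors of 108: 1, 2, 3, 4, 6, 9, 12, 18, 27, 36, 54, 108.
Check 85^d mod 109 for each divisor in increasing order:
85^1 ≡ 85 (mod 109)
85^2 ≡ 31 (mod 109)
85^3 ≡ 19 (mod 109)
85^4 ≡ 89 (mod 109)
85^6 ≡ 34 (mod 109)
85^9 ≡ 101 (mod 109)
85^12 ≡ 66 (mod 109)
85^18 ≡ 64 (mod 109)
85^27 ≡ 33 (mod 109)
85^36 ≡ 63 (mod 109)
85^54 ≡ 108 (mod 109)
85^108 ≡ 1 (mod 109) ✓
Hence ord(85) = 108.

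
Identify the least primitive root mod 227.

2

φ(227) = 227 − 1 = 226 = 2 · 113.
Test candidates g = 2, 3, … against the prime factors q ∈ {2, 113} of φ(227): g is a generator iff g^(226/q) ≢ 1 for every such q.
g = 2: 2^113 ≡ 226; 2^2 ≡ 4 — none is 1, so 2 is a primitive root.
Hence the least primitive root of 227 is 2.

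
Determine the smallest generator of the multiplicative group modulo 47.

5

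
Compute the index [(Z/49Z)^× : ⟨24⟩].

1

The order of 24 must divide φ(49) = φ(7^2) = 7·(7−1) = 42 = 2 · 3 · 7.
Divisors of 42: 1, 2, 3, 6, 7, 14, 21, 42.
Check 24^d mod 49 for each divisor in increasing order:
24^1 ≡ 24 (mod 49)
24^2 ≡ 37 (mod 49)
24^3 ≡ 6 (mod 49)
24^6 ≡ 36 (mod 49)
24^7 ≡ 31 (mod 49)
24^14 ≡ 30 (mod 49)
24^21 ≡ 48 (mod 49)
24^42 ≡ 1 (mod 49) ✓
Thus |⟨24⟩| = ord(24) = 42.
[(Z/49Z)^× : ⟨24⟩] = 42/42 = 1.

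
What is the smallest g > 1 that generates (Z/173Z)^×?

φ(173) = 173 − 1 = 172 = 2^2 · 43.
g is a primitive root iff g^(172/q) ≢ 1 (mod 173) for each prime q ∈ {2, 43}.
g = 2: 2^86 ≡ 172; 2^4 ≡ 16 — none is 1, so 2 is a primitive root.
So 2 is the smallest generator of (Z/173Z)^×.

2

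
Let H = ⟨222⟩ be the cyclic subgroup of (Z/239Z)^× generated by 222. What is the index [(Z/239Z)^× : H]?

ord(222) | φ(239) = 239 − 1 = 238 = 2 · 7 · 17.
Divisors of 238: 1, 2, 7, 14, 17, 34, 119, 238.
Compute 222^d (mod 239) for the divisors d until we hit 1:
222^1 ≡ 222 (mod 239)
222^2 ≡ 50 (mod 239)
222^7 ≡ 188 (mod 239)
222^14 ≡ 211 (mod 239)
222^17 ≡ 139 (mod 239)
222^34 ≡ 201 (mod 239)
222^119 ≡ 238 (mod 239)
222^238 ≡ 1 (mod 239) ✓
Thus |⟨222⟩| = ord(222) = 238.
Index = |(Z/239Z)^×| / |⟨222⟩| = 238 / 238 = 1.

1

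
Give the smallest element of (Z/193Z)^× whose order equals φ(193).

5

φ(193) = 193 − 1 = 192 = 2^6 · 3.
Test candidates g = 2, 3, … against the prime factors q ∈ {2, 3} of φ(193): g is a generator iff g^(192/q) ≢ 1 for every such q.
g = 2: 2^96 ≡ 1 — hits 1, so not a primitive root.
g = 3: 3^96 ≡ 1 — hits 1, so not a primitive root.
g = 4: 4^96 ≡ 1 — hits 1, so not a primitive root.
g = 5: 5^96 ≡ 192; 5^64 ≡ 84 — none is 1, so 5 is a primitive root.
So 5 is the smallest generator of (Z/193Z)^×.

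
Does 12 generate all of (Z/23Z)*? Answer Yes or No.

No

φ(23) = 23 − 1 = 22 = 2 · 11.
Test 12^(22/q) mod 23 for each prime factor q of 22:
12^11 ≡ 1 (mod 23)  [q = 2: ≡ 1 ✗]
12^2 ≡ 6 (mod 23)  [q = 11: ≢ 1 ✓]
12^11 ≡ 1 shows ord(12) | 11, strictly less than φ(23); not a primitive root.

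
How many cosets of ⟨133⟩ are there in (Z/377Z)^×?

Since 133 ∈ (Z/377Z)^×, its order divides φ(377) = φ(13·29) = (13−1)·(29−1) = 12·28 = 336 = 2^4 · 3 · 7.
Divisors of 336: 1, 2, 3, 4, 6, 7, 8, 12, 14, 16, 21, 24, 28, 42, 48, 56, 84, 112, 168, 336.
Evaluate successive powers at the divisors of 336:
133^1 ≡ 133
133^2 ≡ 347
133^3 ≡ 157
133^4 ≡ 146
133^6 ≡ 144
133^7 ≡ 302
133^8 ≡ 204
133^12 ≡ 1
Thus |⟨133⟩| = ord(133) = 12.
The index is φ(377) / ord(133) = 336 / 12 = 28.

28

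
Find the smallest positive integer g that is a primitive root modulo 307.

φ(307) = 307 − 1 = 306 = 2 · 3^2 · 17.
g is a primitive root iff g^(306/q) ≢ 1 (mod 307) for each prime q ∈ {2, 3, 17}.
g = 2: 2^153 ≡ 306; 2^102 ≡ 1 — hits 1, so not a primitive root.
g = 3: 3^153 ≡ 306; 3^102 ≡ 1 — hits 1, so not a primitive root.
g = 4: 4^153 ≡ 1 — hits 1, so not a primitive root.
g = 5: 5^153 ≡ 306; 5^102 ≡ 289; 5^18 ≡ 81 — none is 1, so 5 is a primitive root.
Hence the least primitive root of 307 is 5.

5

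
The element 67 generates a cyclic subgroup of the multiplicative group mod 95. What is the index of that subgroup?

By Lagrange's theorem, ord_95(67) divides φ(95) = φ(5·19) = (5−1)·(19−1) = 4·18 = 72 = 2^3 · 3^2.
Divisors of 72: 1, 2, 3, 4, 6, 8, 9, 12, 18, 24, 36, 72.
Test each divisor d:
67^1 ≡ 67
67^2 ≡ 24
67^3 ≡ 88
67^4 ≡ 6
67^6 ≡ 49
67^8 ≡ 36
67^9 ≡ 37
67^12 ≡ 26
67^18 ≡ 39
67^24 ≡ 11
67^36 ≡ 1
So ord_95(67) = 36, hence |⟨67⟩| = 36.
[(Z/95Z)^× : ⟨67⟩] = 72/36 = 2.

2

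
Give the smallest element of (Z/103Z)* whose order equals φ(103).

5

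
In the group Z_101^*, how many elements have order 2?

φ(101) = 101 − 1 = 100 = 2^2 · 5^2.
(Z/101Z)^× is cyclic (|G| = 100); a cyclic group of order m has exactly φ(d) elements of each order d | m, and none otherwise.
2 | 100, and φ(2) = 2 − 1 = 1.

1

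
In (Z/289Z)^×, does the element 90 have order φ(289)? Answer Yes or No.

φ(289) = φ(17^2) = 17·(17−1) = 272 = 2^4 · 17.
It suffices to check that the order of 90 is not a proper divisor of 272: compute 90^(272/q) for q ∈ {2, 17}.
90^136 ≡ 288 (mod 289)  [q = 2: ≢ 1 ✓]
90^16 ≡ 188 (mod 289)  [q = 17: ≢ 1 ✓]
Every test exponent gives a nontrivial residue, hence 90 generates the full group.

Yes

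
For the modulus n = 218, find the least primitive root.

11

φ(218) = φ(2)·φ(109) = 1·108 = 108 = 2^2 · 3^3.
Test candidates g = 2, 3, … against the prime factors q ∈ {2, 3} of φ(218): g is a generator iff g^(108/q) ≢ 1 for every such q.
g = 2: gcd(2, 218) = 2 > 1, not a unit — skip.
g = 3: 3^54 ≡ 1 — hits 1, so not a primitive root.
g = 4: gcd(4, 218) = 2 > 1, not a unit — skip.
g = 5: 5^54 ≡ 1 — hits 1, so not a primitive root.
g = 6: gcd(6, 218) = 2 > 1, not a unit — skip.
g = 7: 7^54 ≡ 1 — hits 1, so not a primitive root.
g = 8: gcd(8, 218) = 2 > 1, not a unit — skip.
g = 9: 9^54 ≡ 1 — hits 1, so not a primitive root.
g = 10: gcd(10, 218) = 2 > 1, not a unit — skip.
g = 11: 11^54 ≡ 217; 11^36 ≡ 45 — none is 1, so 11 is a primitive root.
So 11 is the smallest generator of (Z/218Z)^×.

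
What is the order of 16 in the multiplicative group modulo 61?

The order of 16 must divide φ(61) = 61 − 1 = 60 = 2^2 · 3 · 5.
Divisors of 60: 1, 2, 3, 4, 5, 6, 10, 12, 15, 20, 30, 60.
Evaluate successive powers at the divisors of 60:
16^1 ≡ 16 (mod 61)
16^2 ≡ 12 (mod 61)
16^3 ≡ 9 (mod 61)
16^4 ≡ 22 (mod 61)
16^5 ≡ 47 (mod 61)
16^6 ≡ 20 (mod 61)
16^10 ≡ 13 (mod 61)
16^12 ≡ 34 (mod 61)
16^15 ≡ 1 (mod 61) ✓
Hence ord(16) = 15.

15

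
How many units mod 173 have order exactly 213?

0

φ(173) = 173 − 1 = 172 = 2^2 · 43.
In a cyclic group of order 172, there are φ(d) elements of order d for each divisor d of 172, and zero for non-divisors.
213 does not divide 172, so no element of (Z/173Z)^× has order 213.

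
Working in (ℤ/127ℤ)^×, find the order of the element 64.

7

ord(64) | φ(127) = 127 − 1 = 126 = 2 · 3^2 · 7.
Divisors of 126: 1, 2, 3, 6, 7, 9, 14, 18, 21, 42, 63, 126.
Evaluate successive powers at the divisors of 126:
64^1 ≡ 64 (mod 127)
64^2 ≡ 32 (mod 127)
64^3 ≡ 16 (mod 127)
64^6 ≡ 2 (mod 127)
64^7 ≡ 1 (mod 127) ✓
Hence ord(64) = 7.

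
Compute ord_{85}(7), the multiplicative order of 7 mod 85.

By Lagrange's theorem, ord_85(7) divides φ(85) = φ(5·17) = (5−1)·(17−1) = 4·16 = 64 = 2^6.
Divisors of 64: 1, 2, 4, 8, 16, 32, 64.
Evaluate successive powers at the divisors of 64:
7^1 ≡ 7 (mod 85)
7^2 ≡ 49 (mod 85)
7^4 ≡ 21 (mod 85)
7^8 ≡ 16 (mod 85)
7^16 ≡ 1 (mod 85) ✓
Hence ord(7) = 16.

16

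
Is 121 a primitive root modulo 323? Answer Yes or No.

No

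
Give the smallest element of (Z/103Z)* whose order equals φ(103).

5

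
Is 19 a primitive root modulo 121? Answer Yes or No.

Yes

φ(121) = φ(11^2) = 11·(11−1) = 110 = 2 · 5 · 11.
Test 19^(110/q) mod 121 for each prime factor q of 110:
19^55 ≡ 120 (mod 121)  [q = 2: ≢ 1 ✓]
19^22 ≡ 9 (mod 121)  [q = 5: ≢ 1 ✓]
19^10 ≡ 89 (mod 121)  [q = 11: ≢ 1 ✓]
Every test exponent gives a nontrivial residue, hence 19 generates the full group.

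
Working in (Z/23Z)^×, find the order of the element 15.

22

The order of 15 must divide φ(23) = 23 − 1 = 22 = 2 · 11.
Divisors of 22: 1, 2, 11, 22.
Evaluate successive powers at the divisors of 22:
15^1 ≡ 15 (mod 23)
15^2 ≡ 18 (mod 23)
15^11 ≡ 22 (mod 23)
15^22 ≡ 1 (mod 23) ✓
Hence ord(15) = 22.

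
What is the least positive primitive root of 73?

5

φ(73) = 73 − 1 = 72 = 2^3 · 3^2.
Test candidates g = 2, 3, … against the prime factors q ∈ {2, 3} of φ(73): g is a generator iff g^(72/q) ≢ 1 for every such q.
g = 2: 2^36 ≡ 1 — hits 1, so not a primitive root.
g = 3: 3^36 ≡ 1 — hits 1, so not a primitive root.
g = 4: 4^36 ≡ 1 — hits 1, so not a primitive root.
g = 5: 5^36 ≡ 72; 5^24 ≡ 8 — none is 1, so 5 is a primitive root.
So 5 is the smallest generator of (Z/73Z)^×.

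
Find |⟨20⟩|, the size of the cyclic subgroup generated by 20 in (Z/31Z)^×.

15

By Lagrange's theorem, ord_31(20) divides φ(31) = 31 − 1 = 30 = 2 · 3 · 5.
Divisors of 30: 1, 2, 3, 5, 6, 10, 15, 30.
Test each divisor d:
20^1 ≡ 20
20^2 ≡ 28
20^3 ≡ 2
20^5 ≡ 25
20^6 ≡ 4
20^10 ≡ 5
20^15 ≡ 1
So ord_31(20) = 15.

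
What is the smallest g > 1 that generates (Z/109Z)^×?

φ(109) = 109 − 1 = 108 = 2^2 · 3^3.
Test candidates g = 2, 3, … against the prime factors q ∈ {2, 3} of φ(109): g is a generator iff g^(108/q) ≢ 1 for every such q.
g = 2: 2^54 ≡ 108; 2^36 ≡ 1 — hits 1, so not a primitive root.
g = 3: 3^54 ≡ 1 — hits 1, so not a primitive root.
g = 4: 4^54 ≡ 1 — hits 1, so not a primitive root.
g = 5: 5^54 ≡ 1 — hits 1, so not a primitive root.
g = 6: 6^54 ≡ 108; 6^36 ≡ 63 — none is 1, so 6 is a primitive root.
The smallest primitive root modulo 109 is 6.

6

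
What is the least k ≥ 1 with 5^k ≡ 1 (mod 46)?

Since 5 ∈ (Z/46Z)^×, its order divides φ(46) = φ(2)·φ(23) = 1·22 = 22 = 2 · 11.
Divisors of 22: 1, 2, 11, 22.
Check 5^d mod 46 for each divisor in increasing order:
5^1 ≡ 5
5^2 ≡ 25
5^11 ≡ 45
5^22 ≡ 1
So ord_46(5) = 22.

22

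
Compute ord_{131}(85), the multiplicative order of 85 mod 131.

130

By Lagrange's theorem, ord_131(85) divides φ(131) = 131 − 1 = 130 = 2 · 5 · 13.
Divisors of 130: 1, 2, 5, 10, 13, 26, 65, 130.
Compute 85^d (mod 131) for the divisors d until we hit 1:
85^1 ≡ 85
85^2 ≡ 20
85^5 ≡ 71
85^10 ≡ 63
85^13 ≡ 73
85^26 ≡ 89
85^65 ≡ 130
85^130 ≡ 1
The smallest such exponent is 130, so the order of 85 is 130.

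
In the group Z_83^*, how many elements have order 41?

40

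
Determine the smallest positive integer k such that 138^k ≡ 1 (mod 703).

18

Since 138 ∈ (Z/703Z)^×, its order divides φ(703) = φ(19·37) = (19−1)·(37−1) = 18·36 = 648 = 2^3 · 3^4.
Divisors of 648: 1, 2, 3, 4, 6, 8, 9, 12, 18, 24, 27, 36, 54, 72, 81, 108, 162, 216, 324, 648.
Evaluate successive powers at the divisors of 648:
138^1 ≡ 138 (mod 703)
138^2 ≡ 63 (mod 703)
138^3 ≡ 258 (mod 703)
138^4 ≡ 454 (mod 703)
138^6 ≡ 482 (mod 703)
138^8 ≡ 137 (mod 703)
138^9 ≡ 628 (mod 703)
138^12 ≡ 334 (mod 703)
138^18 ≡ 1 (mod 703) ✓
Therefore the multiplicative order of 138 modulo 703 is 18.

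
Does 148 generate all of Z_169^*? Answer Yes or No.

φ(169) = φ(13^2) = 13·(13−1) = 156 = 2^2 · 3 · 13.
Test 148^(156/q) mod 169 for each prime factor q of 156:
148^78 ≡ 168 (mod 169)  [q = 2: ≢ 1 ✓]
148^52 ≡ 1 (mod 169)  [q = 3: ≡ 1 ✗]
148^12 ≡ 53 (mod 169)  [q = 13: ≢ 1 ✓]
148^52 ≡ 1 shows ord(148) | 52, strictly less than φ(169); not a primitive root.

No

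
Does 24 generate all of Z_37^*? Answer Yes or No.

φ(37) = 37 − 1 = 36 = 2^2 · 3^2.
It suffices to check that the order of 24 is not a proper divisor of 36: compute 24^(36/q) for q ∈ {2, 3}.
24^18 ≡ 36 (mod 37)  [q = 2: ≢ 1 ✓]
24^12 ≡ 10 (mod 37)  [q = 3: ≢ 1 ✓]
Every test exponent gives a nontrivial residue, hence 24 generates the full group.

Yes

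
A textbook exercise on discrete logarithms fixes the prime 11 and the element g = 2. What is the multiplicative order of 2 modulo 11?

10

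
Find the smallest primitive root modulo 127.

3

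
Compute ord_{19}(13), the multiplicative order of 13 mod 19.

18

The order of 13 must divide φ(19) = 19 − 1 = 18 = 2 · 3^2.
Divisors of 18: 1, 2, 3, 6, 9, 18.
Evaluate successive powers at the divisors of 18:
13^1 ≡ 13
13^2 ≡ 17
13^3 ≡ 12
13^6 ≡ 11
13^9 ≡ 18
13^18 ≡ 1
Therefore the multiplicative order of 13 modulo 19 is 18.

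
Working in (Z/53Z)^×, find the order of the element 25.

The order of 25 must divide φ(53) = 53 − 1 = 52 = 2^2 · 13.
Divisors of 52: 1, 2, 4, 13, 26, 52.
Evaluate successive powers at the divisors of 52:
25^1 ≡ 25
25^2 ≡ 42
25^4 ≡ 15
25^13 ≡ 52
25^26 ≡ 1
Therefore the multiplicative order of 25 modulo 53 is 26.

26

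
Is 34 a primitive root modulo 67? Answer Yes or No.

φ(67) = 67 − 1 = 66 = 2 · 3 · 11.
It suffices to check that the order of 34 is not a proper divisor of 66: compute 34^(66/q) for q ∈ {2, 3, 11}.
34^33 ≡ 66 (mod 67)  [q = 2: ≢ 1 ✓]
34^22 ≡ 29 (mod 67)  [q = 3: ≢ 1 ✓]
34^6 ≡ 22 (mod 67)  [q = 11: ≢ 1 ✓]
None equal 1, so ord_67(34) = 66: 34 is a primitive root.

Yes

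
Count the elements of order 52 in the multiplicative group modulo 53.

24

φ(53) = 53 − 1 = 52 = 2^2 · 13.
In a cyclic group of order 52, there are φ(d) elements of order d for each divisor d of 52, and zero for non-divisors.
52 = 2^2 · 13 divides 52, and φ(52) = 24.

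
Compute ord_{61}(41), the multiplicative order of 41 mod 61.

10

Since 41 ∈ (Z/61Z)^×, its order divides φ(61) = 61 − 1 = 60 = 2^2 · 3 · 5.
Divisors of 60: 1, 2, 3, 4, 5, 6, 10, 12, 15, 20, 30, 60.
Test each divisor d:
41^1 ≡ 41 (mod 61)
41^2 ≡ 34 (mod 61)
41^3 ≡ 52 (mod 61)
41^4 ≡ 58 (mod 61)
41^5 ≡ 60 (mod 61)
41^6 ≡ 20 (mod 61)
41^10 ≡ 1 (mod 61) ✓
The smallest such exponent is 10, so the order of 41 is 10.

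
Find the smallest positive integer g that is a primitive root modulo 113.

3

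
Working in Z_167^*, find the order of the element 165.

The order of 165 must divide φ(167) = 167 − 1 = 166 = 2 · 83.
Divisors of 166: 1, 2, 83, 166.
Check 165^d mod 167 for each divisor in increasing order:
165^1 ≡ 165 (mod 167)
165^2 ≡ 4 (mod 167)
165^83 ≡ 166 (mod 167)
165^166 ≡ 1 (mod 167) ✓
So ord_167(165) = 166.

166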